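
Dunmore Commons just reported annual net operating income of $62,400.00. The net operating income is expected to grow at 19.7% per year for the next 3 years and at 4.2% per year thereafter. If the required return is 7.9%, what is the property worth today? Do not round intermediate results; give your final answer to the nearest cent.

D_1 = 74692.80000
D_2 = 89407.28160
D_3 = 107020.51608
Terminal value at year 3: TV = D_3×(1+g_2)/(r−g_2) = 111515.37775/0.037 = 3013929.12839
P_0 = D_1/(1+r)^1 + D_2/(1+r)^2 + D_3/(1+r)^3 + TV/(1+r)^3
    = 69224.09639 + 76794.47949 + 85192.76363 + 2399212.42431 = 2630423.76382

$2630423.76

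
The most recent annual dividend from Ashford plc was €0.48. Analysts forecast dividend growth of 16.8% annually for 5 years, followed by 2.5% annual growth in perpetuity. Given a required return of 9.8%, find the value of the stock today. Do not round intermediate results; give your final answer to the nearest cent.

D_1 = 0.56064
D_2 = 0.65483
D_3 = 0.76484
D_4 = 0.89333
D_5 = 1.04341
Terminal value at year 5: TV = D_5×(1+g_2)/(r−g_2) = 1.06950/0.073 = 14.65064
P_0 = D_1/(1+r)^1 + D_2/(1+r)^2 + D_3/(1+r)^3 + D_4/(1+r)^4 + D_5/(1+r)^5 + TV/(1+r)^5
    = 0.51060 + 0.54315 + 0.57778 + 0.61462 + 0.65380 + 9.18004 = 12.07999

€12.08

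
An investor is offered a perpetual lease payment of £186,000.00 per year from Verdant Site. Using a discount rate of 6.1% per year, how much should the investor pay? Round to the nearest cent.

£3049180.33

Level perpetuity: PV = C / r = £186,000.00 / 0.061 = £3,049,180.33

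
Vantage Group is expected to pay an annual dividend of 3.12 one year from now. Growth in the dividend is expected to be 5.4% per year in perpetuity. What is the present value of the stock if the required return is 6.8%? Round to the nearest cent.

222.86

Growing perpetuity: P = D₁ / (r − g) = 3.1200 / (0.068 − 0.054) = 222.86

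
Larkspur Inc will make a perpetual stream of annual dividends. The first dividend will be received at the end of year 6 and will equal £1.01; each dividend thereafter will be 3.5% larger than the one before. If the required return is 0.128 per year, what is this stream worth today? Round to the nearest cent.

£5.95

Value at end of year 5: C₁ / (r − g) = £1.01 / (0.128 − 0.035) = £10.8602
Discount to today: PV = £10.8602 / (1 + 0.128)^5 = £10.8602 / 1.826188 = £5.95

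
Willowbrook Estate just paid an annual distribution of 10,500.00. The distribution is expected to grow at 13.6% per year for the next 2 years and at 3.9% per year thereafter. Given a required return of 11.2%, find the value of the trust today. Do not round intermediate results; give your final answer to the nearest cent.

177650.44

D_1 = 11928.00000
D_2 = 13550.20800
Terminal value at year 2: TV = D_2×(1+g_2)/(r−g_2) = 14078.66611/0.073 = 192858.43989
P_0 = D_1/(1+r)^1 + D_2/(1+r)^2 + TV/(1+r)^2
    = 10726.61871 + 10958.12846 + 155965.69139 = 177650.43855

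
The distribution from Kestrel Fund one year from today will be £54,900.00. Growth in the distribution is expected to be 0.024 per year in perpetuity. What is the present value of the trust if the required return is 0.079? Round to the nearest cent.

Growing perpetuity: P = D₁ / (r − g) = £54,900.0000 / (0.079 − 0.024) = £998,181.82

£998181.82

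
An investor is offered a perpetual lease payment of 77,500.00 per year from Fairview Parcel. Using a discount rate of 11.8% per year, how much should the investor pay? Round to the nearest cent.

656779.66

Level perpetuity: PV = C / r = 77,500.00 / 0.118 = 656,779.66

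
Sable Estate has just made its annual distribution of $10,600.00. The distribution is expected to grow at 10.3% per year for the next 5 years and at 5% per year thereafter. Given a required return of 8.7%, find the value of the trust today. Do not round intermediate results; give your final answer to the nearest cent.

D_1 = 11691.80000
D_2 = 12896.05540
D_3 = 14224.34911
D_4 = 15689.45706
D_5 = 17305.47114
Terminal value at year 5: TV = D_5×(1+g_2)/(r−g_2) = 18170.74470/0.037 = 491101.20808
P_0 = D_1/(1+r)^1 + D_2/(1+r)^2 + D_3/(1+r)^3 + D_4/(1+r)^4 + D_5/(1+r)^5 + TV/(1+r)^5
    = 10756.02576 + 10914.34813 + 11075.00090 + 11238.01840 + 11403.43541 + 323611.00489 = 378997.83348

$378997.83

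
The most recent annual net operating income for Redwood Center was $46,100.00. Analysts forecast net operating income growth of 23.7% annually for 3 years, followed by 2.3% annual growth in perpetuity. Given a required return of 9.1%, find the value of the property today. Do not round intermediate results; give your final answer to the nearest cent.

$1189614.73

D_1 = 57025.70000
D_2 = 70540.79090
D_3 = 87258.95834
Terminal value at year 3: TV = D_3×(1+g_2)/(r−g_2) = 89265.91439/0.068 = 1312734.03508
P_0 = D_1/(1+r)^1 + D_2/(1+r)^2 + D_3/(1+r)^3 + TV/(1+r)^3
    = 52269.20257 + 59263.98128 + 67194.81654 + 1010886.72525 = 1189614.72563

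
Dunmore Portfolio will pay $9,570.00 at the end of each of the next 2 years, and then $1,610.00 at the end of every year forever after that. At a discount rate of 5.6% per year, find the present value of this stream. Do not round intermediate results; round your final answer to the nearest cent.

$43426.02

PV of 2-year annuity: $9,570.00 × [1 − (1+0.056)^−2] / 0.056 = 17644.41288
Perpetuity value at year 2: $1,610.00 / 0.056 = 28750.00000
PV of perpetuity: 28750.00000 / (1+0.056)^2 = 25781.60870
Total PV = 17644.41288 + 25781.60870 = 43426.02158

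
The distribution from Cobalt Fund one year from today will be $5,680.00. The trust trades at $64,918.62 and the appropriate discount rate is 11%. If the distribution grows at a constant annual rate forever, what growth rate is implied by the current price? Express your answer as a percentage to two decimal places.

2.25%

P = D₁/(r−g) ⇒ g = r − D₁/P = 0.11 − $5,680.00/$64,918.62 = 0.022506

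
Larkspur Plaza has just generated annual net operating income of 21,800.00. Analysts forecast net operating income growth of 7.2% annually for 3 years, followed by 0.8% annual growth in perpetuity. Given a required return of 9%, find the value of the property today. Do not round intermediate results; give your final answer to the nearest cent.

D_1 = 23369.60000
D_2 = 25052.21120
D_3 = 26855.97041
Terminal value at year 3: TV = D_3×(1+g_2)/(r−g_2) = 27070.81817/0.082 = 330131.92890
P_0 = D_1/(1+r)^1 + D_2/(1+r)^2 + D_3/(1+r)^3 + TV/(1+r)^3
    = 21440.00000 + 21085.94495 + 20737.73669 + 254922.42174 = 318186.10338

318186.10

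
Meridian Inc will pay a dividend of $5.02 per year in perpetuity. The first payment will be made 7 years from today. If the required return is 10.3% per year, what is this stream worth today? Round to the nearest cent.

$27.07

Value at end of year 6: C / r = $5.02 / 0.103 = $48.7379
Discount to today: PV = $48.7379 / (1 + 0.103)^6 = $48.7379 / 1.800749 = $27.07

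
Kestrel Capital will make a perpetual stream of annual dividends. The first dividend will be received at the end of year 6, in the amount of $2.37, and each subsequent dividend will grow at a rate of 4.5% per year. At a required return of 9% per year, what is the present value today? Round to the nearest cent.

$34.23

Value at end of year 5: C₁ / (r − g) = $2.37 / (0.09 − 0.045) = $52.6667
Discount to today: PV = $52.6667 / (1 + 0.09)^5 = $52.6667 / 1.538624 = $34.23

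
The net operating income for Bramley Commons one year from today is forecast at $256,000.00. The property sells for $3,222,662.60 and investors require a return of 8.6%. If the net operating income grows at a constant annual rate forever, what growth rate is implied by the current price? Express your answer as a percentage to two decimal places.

0.66%

P = D₁/(r−g) ⇒ g = r − D₁/P = 0.086 − $256,000.00/$3,222,662.60 = 0.006563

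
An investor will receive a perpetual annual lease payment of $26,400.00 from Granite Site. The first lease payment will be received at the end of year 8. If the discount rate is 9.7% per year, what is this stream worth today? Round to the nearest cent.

$142359.29

Value at end of year 7: C / r = $26,400.00 / 0.097 = $272,164.9485
Discount to today: PV = $272,164.9485 / (1 + 0.097)^7 = $272,164.9485 / 1.911817 = $142,359.29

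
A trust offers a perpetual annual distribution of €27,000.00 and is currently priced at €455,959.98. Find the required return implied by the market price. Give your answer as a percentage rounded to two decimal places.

P = C/r ⇒ r = C/P = €27,000.00/€455,959.98 = 0.059216

5.92%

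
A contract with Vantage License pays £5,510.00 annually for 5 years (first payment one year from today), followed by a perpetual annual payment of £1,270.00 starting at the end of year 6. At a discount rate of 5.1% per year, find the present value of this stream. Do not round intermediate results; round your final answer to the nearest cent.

PV of 5-year annuity: £5,510.00 × [1 − (1+0.051)^−5] / 0.051 = 23789.61665
Perpetuity value at year 5: £1,270.00 / 0.051 = 24901.96078
PV of perpetuity: 24901.96078 / (1+0.051)^5 = 19418.69161
Total PV = 23789.61665 + 19418.69161 = 43208.30826

£43208.31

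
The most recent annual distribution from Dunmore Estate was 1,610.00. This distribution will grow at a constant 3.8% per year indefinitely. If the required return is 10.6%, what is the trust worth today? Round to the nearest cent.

D₁ = D₀ × (1 + g) = 1,610.00 × 1.038 = 1,671.1800
Growing perpetuity: P = D₁ / (r − g) = 1,671.1800 / (0.106 − 0.038) = 24,576.18

24576.18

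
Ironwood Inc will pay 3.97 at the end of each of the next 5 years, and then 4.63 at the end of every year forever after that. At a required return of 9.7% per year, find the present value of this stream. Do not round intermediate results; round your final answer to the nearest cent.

45.21

PV of 5-year annuity: 3.97 × [1 − (1+0.097)^−5] / 0.097 = 15.16548
Perpetuity value at year 5: 4.63 / 0.097 = 47.73196
PV of perpetuity: 47.73196 / (1+0.097)^5 = 30.04527
Total PV = 15.16548 + 30.04527 = 45.21075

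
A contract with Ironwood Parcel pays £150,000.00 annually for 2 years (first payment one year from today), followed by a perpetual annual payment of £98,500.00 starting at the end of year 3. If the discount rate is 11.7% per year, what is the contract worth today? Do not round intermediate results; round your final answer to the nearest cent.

£929262.29

PV of 2-year annuity: £150,000.00 × [1 − (1+0.117)^−2] / 0.117 = 254510.53908
Perpetuity value at year 2: £98,500.00 / 0.117 = 841880.34188
PV of perpetuity: 841880.34188 / (1+0.117)^2 = 674751.75455
Total PV = 254510.53908 + 674751.75455 = 929262.29363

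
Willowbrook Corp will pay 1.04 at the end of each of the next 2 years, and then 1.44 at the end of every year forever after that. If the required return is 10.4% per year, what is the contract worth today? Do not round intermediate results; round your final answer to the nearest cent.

PV of 2-year annuity: 1.04 × [1 − (1+0.104)^−2] / 0.104 = 1.79532
Perpetuity value at year 2: 1.44 / 0.104 = 13.84615
PV of perpetuity: 13.84615 / (1+0.104)^2 = 11.36033
Total PV = 1.79532 + 11.36033 = 13.15565

13.16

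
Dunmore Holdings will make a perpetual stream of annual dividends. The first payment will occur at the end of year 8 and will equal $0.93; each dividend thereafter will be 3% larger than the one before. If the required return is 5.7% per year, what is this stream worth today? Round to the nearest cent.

$23.37

Value at end of year 7: C₁ / (r − g) = $0.93 / (0.057 − 0.03) = $34.4444
Discount to today: PV = $34.4444 / (1 + 0.057)^7 = $34.4444 / 1.474093 = $23.37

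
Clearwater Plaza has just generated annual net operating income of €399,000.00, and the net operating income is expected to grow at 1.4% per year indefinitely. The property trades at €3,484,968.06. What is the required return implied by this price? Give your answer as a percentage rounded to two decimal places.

D₁ = €399,000.00 × 1.014 = €404,586.0000
P = D₁/(r − g) ⇒ r = D₁/P + g = €404,586.0000/€3,484,968.06 + 0.014 = 0.116095 + 0.014 = 0.130095

13.01%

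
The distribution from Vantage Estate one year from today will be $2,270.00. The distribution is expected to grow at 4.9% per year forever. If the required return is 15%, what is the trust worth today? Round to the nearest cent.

Growing perpetuity: P = D₁ / (r − g) = $2,270.0000 / (0.15 − 0.049) = $22,475.25

$22475.25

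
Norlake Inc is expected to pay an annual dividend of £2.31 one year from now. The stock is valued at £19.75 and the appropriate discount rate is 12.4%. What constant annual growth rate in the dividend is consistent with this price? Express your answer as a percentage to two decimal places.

P = D₁/(r−g) ⇒ g = r − D₁/P = 0.124 − £2.31/£19.75 = 0.007038

0.70%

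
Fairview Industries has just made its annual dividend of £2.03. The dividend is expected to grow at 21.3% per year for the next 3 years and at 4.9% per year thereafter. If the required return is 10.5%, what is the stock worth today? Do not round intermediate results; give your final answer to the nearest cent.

£57.66

D_1 = 2.46239
D_2 = 2.98688
D_3 = 3.62308
Terminal value at year 3: TV = D_3×(1+g_2)/(r−g_2) = 3.80062/0.056 = 67.86813
P_0 = D_1/(1+r)^1 + D_2/(1+r)^2 + D_3/(1+r)^3 + TV/(1+r)^3
    = 2.22841 + 2.44621 + 2.68529 + 50.30128 = 57.66119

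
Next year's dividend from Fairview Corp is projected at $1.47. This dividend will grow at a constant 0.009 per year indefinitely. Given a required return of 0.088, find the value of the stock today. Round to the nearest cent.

Growing perpetuity: P = D₁ / (r − g) = $1.4700 / (0.088 − 0.009) = $18.61

$18.61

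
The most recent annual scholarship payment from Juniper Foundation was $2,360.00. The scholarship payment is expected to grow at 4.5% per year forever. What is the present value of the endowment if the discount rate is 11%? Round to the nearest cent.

D₁ = D₀ × (1 + g) = $2,360.00 × 1.045 = $2,466.2000
Growing perpetuity: P = D₁ / (r − g) = $2,466.2000 / (0.11 − 0.045) = $37,941.54

$37941.54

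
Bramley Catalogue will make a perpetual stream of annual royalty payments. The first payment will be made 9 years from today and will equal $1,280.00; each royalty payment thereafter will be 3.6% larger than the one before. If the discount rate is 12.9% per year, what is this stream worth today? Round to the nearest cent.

$5214.05

Value at end of year 8: C₁ / (r − g) = $1,280.00 / (0.129 − 0.036) = $13,763.4409
Discount to today: PV = $13,763.4409 / (1 + 0.129)^8 = $13,763.4409 / 2.639682 = $5,214.05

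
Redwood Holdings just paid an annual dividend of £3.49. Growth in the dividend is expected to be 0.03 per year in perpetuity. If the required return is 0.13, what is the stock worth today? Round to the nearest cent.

£35.95

D₁ = D₀ × (1 + g) = £3.49 × 1.03 = £3.5947
Growing perpetuity: P = D₁ / (r − g) = £3.5947 / (0.13 − 0.03) = £35.95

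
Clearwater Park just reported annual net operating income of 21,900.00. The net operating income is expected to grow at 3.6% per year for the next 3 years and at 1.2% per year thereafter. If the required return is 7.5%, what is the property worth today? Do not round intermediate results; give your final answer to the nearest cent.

D_1 = 22688.40000
D_2 = 23505.18240
D_3 = 24351.36897
Terminal value at year 3: TV = D_3×(1+g_2)/(r−g_2) = 24643.58539/0.063 = 391168.02213
P_0 = D_1/(1+r)^1 + D_2/(1+r)^2 + D_3/(1+r)^3 + TV/(1+r)^3
    = 21105.48837 + 20339.80089 + 19601.89183 + 314874.83387 = 375922.01496

375922.01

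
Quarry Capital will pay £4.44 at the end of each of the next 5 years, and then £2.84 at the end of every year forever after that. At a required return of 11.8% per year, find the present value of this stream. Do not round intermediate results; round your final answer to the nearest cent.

PV of 5-year annuity: £4.44 × [1 − (1+0.118)^−5] / 0.118 = 16.08482
Perpetuity value at year 5: £2.84 / 0.118 = 24.06780
PV of perpetuity: 24.06780 / (1+0.118)^5 = 13.77931
Total PV = 16.08482 + 13.77931 = 29.86413

£29.86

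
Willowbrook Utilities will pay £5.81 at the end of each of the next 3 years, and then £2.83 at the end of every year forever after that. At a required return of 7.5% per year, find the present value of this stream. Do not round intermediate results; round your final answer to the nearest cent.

£45.48

PV of 3-year annuity: £5.81 × [1 − (1+0.075)^−3] / 0.075 = 15.10905
Perpetuity value at year 3: £2.83 / 0.075 = 37.73333
PV of perpetuity: 37.73333 / (1+0.075)^3 = 30.37385
Total PV = 15.10905 + 30.37385 = 45.48290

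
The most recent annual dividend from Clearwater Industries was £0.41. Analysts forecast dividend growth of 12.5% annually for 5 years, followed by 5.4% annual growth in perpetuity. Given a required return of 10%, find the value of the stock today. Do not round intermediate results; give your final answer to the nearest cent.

£12.71

D_1 = 0.46125
D_2 = 0.51891
D_3 = 0.58377
D_4 = 0.65674
D_5 = 0.73883
Terminal value at year 5: TV = D_5×(1+g_2)/(r−g_2) = 0.77873/0.046 = 16.92892
P_0 = D_1/(1+r)^1 + D_2/(1+r)^2 + D_3/(1+r)^3 + D_4/(1+r)^4 + D_5/(1+r)^5 + TV/(1+r)^5
    = 0.41932 + 0.42885 + 0.43859 + 0.44856 + 0.45876 + 10.51153 = 12.70561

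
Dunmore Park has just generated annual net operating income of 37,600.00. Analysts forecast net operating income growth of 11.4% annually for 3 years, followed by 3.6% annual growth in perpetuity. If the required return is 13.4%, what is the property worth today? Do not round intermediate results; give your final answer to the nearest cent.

485691.20

D_1 = 41886.40000
D_2 = 46661.44960
D_3 = 51980.85485
Terminal value at year 3: TV = D_3×(1+g_2)/(r−g_2) = 53852.16563/0.098 = 549511.89418
P_0 = D_1/(1+r)^1 + D_2/(1+r)^2 + D_3/(1+r)^3 + TV/(1+r)^3
    = 36936.86067 + 36285.41692 + 35645.46248 + 376823.46046 = 485691.20053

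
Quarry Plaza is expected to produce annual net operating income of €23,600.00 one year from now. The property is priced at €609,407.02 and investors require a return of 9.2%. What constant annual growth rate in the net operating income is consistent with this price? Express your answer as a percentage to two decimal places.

P = D₁/(r−g) ⇒ g = r − D₁/P = 0.092 − €23,600.00/€609,407.02 = 0.053274

5.33%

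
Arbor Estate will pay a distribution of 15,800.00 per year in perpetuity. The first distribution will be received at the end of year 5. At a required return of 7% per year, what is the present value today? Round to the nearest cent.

Value at end of year 4: C / r = 15,800.00 / 0.07 = 225,714.2857
Discount to today: PV = 225,714.2857 / (1 + 0.07)^4 = 225,714.2857 / 1.310796 = 172,196.35

172196.35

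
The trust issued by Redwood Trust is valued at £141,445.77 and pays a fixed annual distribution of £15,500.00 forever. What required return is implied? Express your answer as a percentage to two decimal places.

10.96%

P = C/r ⇒ r = C/P = £15,500.00/£141,445.77 = 0.109583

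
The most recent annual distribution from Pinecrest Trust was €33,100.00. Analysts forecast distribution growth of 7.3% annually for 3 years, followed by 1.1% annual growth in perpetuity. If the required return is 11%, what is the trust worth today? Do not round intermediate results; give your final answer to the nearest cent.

€398159.19

D_1 = 35516.30000
D_2 = 38108.98990
D_3 = 40890.94616
Terminal value at year 3: TV = D_3×(1+g_2)/(r−g_2) = 41340.74657/0.099 = 417583.29869
P_0 = D_1/(1+r)^1 + D_2/(1+r)^2 + D_3/(1+r)^3 + TV/(1+r)^3
    = 31996.66667 + 30930.11111 + 29899.10741 + 305333.30898 = 398159.19416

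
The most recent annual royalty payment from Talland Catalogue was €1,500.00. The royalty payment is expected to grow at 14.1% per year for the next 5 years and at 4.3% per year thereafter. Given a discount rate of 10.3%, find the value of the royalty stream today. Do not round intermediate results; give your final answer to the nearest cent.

€39198.65

D_1 = 1711.50000
D_2 = 1952.82150
D_3 = 2228.16933
D_4 = 2542.34121
D_5 = 2900.81132
Terminal value at year 5: TV = D_5×(1+g_2)/(r−g_2) = 3025.54620/0.06 = 50425.77007
P_0 = D_1/(1+r)^1 + D_2/(1+r)^2 + D_3/(1+r)^3 + D_4/(1+r)^4 + D_5/(1+r)^5 + TV/(1+r)^5
    = 1551.67724 + 1605.13485 + 1660.43414 + 1717.63858 + 1776.81380 + 30886.94658 = 39198.64520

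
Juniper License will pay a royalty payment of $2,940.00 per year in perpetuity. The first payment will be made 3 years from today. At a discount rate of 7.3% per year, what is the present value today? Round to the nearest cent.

Value at end of year 2: C / r = $2,940.00 / 0.073 = $40,273.9726
Discount to today: PV = $40,273.9726 / (1 + 0.073)^2 = $40,273.9726 / 1.151329 = $34,980.42

$34980.42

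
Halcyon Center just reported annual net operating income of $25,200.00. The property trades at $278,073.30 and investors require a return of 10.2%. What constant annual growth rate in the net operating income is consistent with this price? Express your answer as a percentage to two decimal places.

P = D₀(1+g)/(r−g) ⇒ P(r−g) = D₀(1+g) ⇒ g(P+D₀) = P·r − D₀
g = (P·r − D₀)/(P + D₀) = ($278,073.30×0.102 − $25,200.00) / ($278,073.30 + $25,200.00) = 0.010431

1.04%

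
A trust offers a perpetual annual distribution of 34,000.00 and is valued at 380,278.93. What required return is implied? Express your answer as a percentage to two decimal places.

P = C/r ⇒ r = C/P = 34,000.00/380,278.93 = 0.089408

8.94%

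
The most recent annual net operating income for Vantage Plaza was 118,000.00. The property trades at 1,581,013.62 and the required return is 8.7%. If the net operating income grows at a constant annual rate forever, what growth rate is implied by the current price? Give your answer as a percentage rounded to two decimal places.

P = D₀(1+g)/(r−g) ⇒ P(r−g) = D₀(1+g) ⇒ g(P+D₀) = P·r − D₀
g = (P·r − D₀)/(P + D₀) = (1,581,013.62×0.087 − 118,000.00) / (1,581,013.62 + 118,000.00) = 0.011506

1.15%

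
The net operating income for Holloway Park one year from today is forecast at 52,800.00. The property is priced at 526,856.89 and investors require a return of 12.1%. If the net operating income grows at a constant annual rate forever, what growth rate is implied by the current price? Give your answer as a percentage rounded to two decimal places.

P = D₁/(r−g) ⇒ g = r − D₁/P = 0.121 − 52,800.00/526,856.89 = 0.020783

2.08%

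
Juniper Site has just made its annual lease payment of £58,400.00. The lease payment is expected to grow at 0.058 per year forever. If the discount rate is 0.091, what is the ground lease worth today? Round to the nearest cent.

£1872339.39

D₁ = D₀ × (1 + g) = £58,400.00 × 1.058 = £61,787.2000
Growing perpetuity: P = D₁ / (r − g) = £61,787.2000 / (0.091 − 0.058) = £1,872,339.39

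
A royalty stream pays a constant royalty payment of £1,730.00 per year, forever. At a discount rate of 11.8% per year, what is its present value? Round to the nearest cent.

Level perpetuity: PV = C / r = £1,730.00 / 0.118 = £14,661.02

£14661.02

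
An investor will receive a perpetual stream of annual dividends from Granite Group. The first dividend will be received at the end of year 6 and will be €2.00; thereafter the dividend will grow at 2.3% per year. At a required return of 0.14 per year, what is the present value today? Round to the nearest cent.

Value at end of year 5: C₁ / (r − g) = €2.00 / (0.14 − 0.023) = €17.0940
Discount to today: PV = €17.0940 / (1 + 0.14)^5 = €17.0940 / 1.925415 = €8.88

€8.88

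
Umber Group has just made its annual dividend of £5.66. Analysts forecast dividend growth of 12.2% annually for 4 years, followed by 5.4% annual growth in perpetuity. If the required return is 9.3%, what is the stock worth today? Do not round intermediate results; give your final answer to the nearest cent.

£194.04

D_1 = 6.35052
D_2 = 7.12528
D_3 = 7.99457
D_4 = 8.96991
Terminal value at year 4: TV = D_4×(1+g_2)/(r−g_2) = 9.45428/0.039 = 242.41744
P_0 = D_1/(1+r)^1 + D_2/(1+r)^2 + D_3/(1+r)^3 + D_4/(1+r)^4 + TV/(1+r)^4
    = 5.81017 + 5.96433 + 6.12258 + 6.28503 + 169.85691 = 194.03902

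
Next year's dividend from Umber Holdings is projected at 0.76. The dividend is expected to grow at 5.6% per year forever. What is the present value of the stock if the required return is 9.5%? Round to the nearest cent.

19.49

Growing perpetuity: P = D₁ / (r − g) = 0.7600 / (0.095 − 0.056) = 19.49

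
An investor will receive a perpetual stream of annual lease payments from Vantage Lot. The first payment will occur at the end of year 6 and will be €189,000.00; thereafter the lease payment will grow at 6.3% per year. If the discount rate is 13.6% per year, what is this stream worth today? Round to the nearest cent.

€1368507.83

Value at end of year 5: C₁ / (r − g) = €189,000.00 / (0.136 − 0.063) = €2,589,041.0959
Discount to today: PV = €2,589,041.0959 / (1 + 0.136)^5 = €2,589,041.0959 / 1.891872 = €1,368,507.83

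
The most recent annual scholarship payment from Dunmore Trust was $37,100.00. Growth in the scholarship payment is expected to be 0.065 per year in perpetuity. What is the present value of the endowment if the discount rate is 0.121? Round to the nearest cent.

D₁ = D₀ × (1 + g) = $37,100.00 × 1.065 = $39,511.5000
Growing perpetuity: P = D₁ / (r − g) = $39,511.5000 / (0.121 − 0.065) = $705,562.50

$705562.50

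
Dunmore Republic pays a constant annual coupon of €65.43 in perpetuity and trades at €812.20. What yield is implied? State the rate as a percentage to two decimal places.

P = C/r ⇒ r = C/P = €65.43/€812.20 = 0.080559

8.06%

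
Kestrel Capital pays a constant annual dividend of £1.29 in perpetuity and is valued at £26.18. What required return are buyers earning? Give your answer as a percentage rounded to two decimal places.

4.93%

P = C/r ⇒ r = C/P = £1.29/£26.18 = 0.049274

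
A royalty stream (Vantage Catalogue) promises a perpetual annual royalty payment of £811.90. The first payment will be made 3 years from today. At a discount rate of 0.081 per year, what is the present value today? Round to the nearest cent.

£8577.61

Value at end of year 2: C / r = £811.90 / 0.081 = £10,023.4568
Discount to today: PV = £10,023.4568 / (1 + 0.081)^2 = £10,023.4568 / 1.168561 = £8,577.61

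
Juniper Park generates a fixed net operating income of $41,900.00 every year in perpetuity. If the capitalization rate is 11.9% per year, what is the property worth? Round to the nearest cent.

$352100.84

Level perpetuity: PV = C / r = $41,900.00 / 0.119 = $352,100.84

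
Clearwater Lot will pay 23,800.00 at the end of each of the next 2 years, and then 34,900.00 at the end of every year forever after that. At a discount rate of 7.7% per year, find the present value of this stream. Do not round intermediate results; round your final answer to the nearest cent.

PV of 2-year annuity: 23,800.00 × [1 − (1+0.077)^−2] / 0.077 = 42616.91879
Perpetuity value at year 2: 34,900.00 / 0.077 = 453246.75325
PV of perpetuity: 453246.75325 / (1+0.077)^2 = 390753.87653
Total PV = 42616.91879 + 390753.87653 = 433370.79532

433370.80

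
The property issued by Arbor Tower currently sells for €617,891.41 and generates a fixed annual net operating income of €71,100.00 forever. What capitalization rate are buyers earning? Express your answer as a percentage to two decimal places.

P = C/r ⇒ r = C/P = €71,100.00/€617,891.41 = 0.115069

11.51%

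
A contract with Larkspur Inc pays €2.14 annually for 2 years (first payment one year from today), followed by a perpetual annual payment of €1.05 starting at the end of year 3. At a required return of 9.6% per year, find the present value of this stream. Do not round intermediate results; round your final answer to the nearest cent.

PV of 2-year annuity: €2.14 × [1 − (1+0.096)^−2] / 0.096 = 3.73408
Perpetuity value at year 2: €1.05 / 0.096 = 10.93750
PV of perpetuity: 10.93750 / (1+0.096)^2 = 9.10536
Total PV = 3.73408 + 9.10536 = 12.83944

€12.84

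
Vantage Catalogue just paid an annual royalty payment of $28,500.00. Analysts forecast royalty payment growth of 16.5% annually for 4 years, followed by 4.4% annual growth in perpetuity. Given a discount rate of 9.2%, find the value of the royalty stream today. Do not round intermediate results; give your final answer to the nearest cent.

D_1 = 33202.50000
D_2 = 38680.91250
D_3 = 45063.26306
D_4 = 52498.70147
Terminal value at year 4: TV = D_4×(1+g_2)/(r−g_2) = 54808.64433/0.048 = 1141846.75692
P_0 = D_1/(1+r)^1 + D_2/(1+r)^2 + D_3/(1+r)^3 + D_4/(1+r)^4 + TV/(1+r)^4
    = 30405.21978 + 32437.80315 + 34606.26435 + 36919.68679 + 803003.18763 = 937372.16170

$937372.16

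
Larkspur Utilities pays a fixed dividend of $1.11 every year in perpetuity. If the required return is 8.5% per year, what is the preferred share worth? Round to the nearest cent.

$13.06

Level perpetuity: PV = C / r = $1.11 / 0.085 = $13.06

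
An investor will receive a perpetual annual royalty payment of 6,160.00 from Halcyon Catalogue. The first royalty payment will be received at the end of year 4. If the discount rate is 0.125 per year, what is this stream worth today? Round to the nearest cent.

Value at end of year 3: C / r = 6,160.00 / 0.125 = 49,280.0000
Discount to today: PV = 49,280.0000 / (1 + 0.125)^3 = 49,280.0000 / 1.423828 = 34,610.92

34610.92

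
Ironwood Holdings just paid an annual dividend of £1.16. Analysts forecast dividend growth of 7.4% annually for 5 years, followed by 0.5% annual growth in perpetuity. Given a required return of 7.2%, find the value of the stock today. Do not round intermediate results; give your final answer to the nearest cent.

D_1 = 1.24584
D_2 = 1.33803
D_3 = 1.43705
D_4 = 1.54339
D_5 = 1.65760
Terminal value at year 5: TV = D_5×(1+g_2)/(r−g_2) = 1.66589/0.067 = 24.86398
P_0 = D_1/(1+r)^1 + D_2/(1+r)^2 + D_3/(1+r)^3 + D_4/(1+r)^4 + D_5/(1+r)^5 + TV/(1+r)^5
    = 1.16216 + 1.16433 + 1.16650 + 1.16868 + 1.17086 + 17.56292 = 23.39546

£23.40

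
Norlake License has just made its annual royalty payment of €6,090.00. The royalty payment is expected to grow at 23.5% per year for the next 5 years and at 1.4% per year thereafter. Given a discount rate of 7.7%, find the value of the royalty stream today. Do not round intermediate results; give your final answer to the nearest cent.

D_1 = 7521.15000
D_2 = 9288.62025
D_3 = 11471.44601
D_4 = 14167.23582
D_5 = 17496.53624
Terminal value at year 5: TV = D_5×(1+g_2)/(r−g_2) = 17741.48775/0.063 = 281610.91660
P_0 = D_1/(1+r)^1 + D_2/(1+r)^2 + D_3/(1+r)^3 + D_4/(1+r)^4 + D_5/(1+r)^5 + TV/(1+r)^5
    = 6983.42618 + 8007.92139 + 9182.71394 + 10529.85304 + 12074.62256 + 194343.92505 = 241122.46216

€241122.46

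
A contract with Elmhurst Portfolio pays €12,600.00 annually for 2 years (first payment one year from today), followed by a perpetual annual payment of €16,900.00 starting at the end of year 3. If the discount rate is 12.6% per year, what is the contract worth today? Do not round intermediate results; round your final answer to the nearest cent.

€126916.66

PV of 2-year annuity: €12,600.00 × [1 − (1+0.126)^−2] / 0.126 = 21127.93365
Perpetuity value at year 2: €16,900.00 / 0.126 = 134126.98413
PV of perpetuity: 134126.98413 / (1+0.126)^2 = 105788.72392
Total PV = 21127.93365 + 105788.72392 = 126916.65757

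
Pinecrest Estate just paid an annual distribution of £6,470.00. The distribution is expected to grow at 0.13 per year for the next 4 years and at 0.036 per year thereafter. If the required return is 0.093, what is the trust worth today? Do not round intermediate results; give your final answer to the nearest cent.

D_1 = 7311.10000
D_2 = 8261.54300
D_3 = 9335.54359
D_4 = 10549.16426
Terminal value at year 4: TV = D_4×(1+g_2)/(r−g_2) = 10928.93417/0.057 = 191735.68719
P_0 = D_1/(1+r)^1 + D_2/(1+r)^2 + D_3/(1+r)^3 + D_4/(1+r)^4 + TV/(1+r)^4
    = 6689.02104 + 6915.45634 + 7149.55687 + 7391.58213 + 134345.24712 = 162490.86351

£162490.86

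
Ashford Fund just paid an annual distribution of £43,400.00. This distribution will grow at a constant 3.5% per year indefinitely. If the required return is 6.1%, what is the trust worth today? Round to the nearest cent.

D₁ = D₀ × (1 + g) = £43,400.00 × 1.035 = £44,919.0000
Growing perpetuity: P = D₁ / (r − g) = £44,919.0000 / (0.061 − 0.035) = £1,727,653.85

£1727653.85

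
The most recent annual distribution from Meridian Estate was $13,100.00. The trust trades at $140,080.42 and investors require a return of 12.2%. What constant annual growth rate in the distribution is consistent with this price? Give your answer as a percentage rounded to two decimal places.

2.60%

P = D₀(1+g)/(r−g) ⇒ P(r−g) = D₀(1+g) ⇒ g(P+D₀) = P·r − D₀
g = (P·r − D₀)/(P + D₀) = ($140,080.42×0.122 − $13,100.00) / ($140,080.42 + $13,100.00) = 0.026046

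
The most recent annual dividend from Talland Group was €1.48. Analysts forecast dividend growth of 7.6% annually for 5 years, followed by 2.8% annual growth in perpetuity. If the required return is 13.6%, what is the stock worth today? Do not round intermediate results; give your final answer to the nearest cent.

€17.05

D_1 = 1.59248
D_2 = 1.71351
D_3 = 1.84374
D_4 = 1.98386
D_5 = 2.13463
Terminal value at year 5: TV = D_5×(1+g_2)/(r−g_2) = 2.19440/0.108 = 20.31854
P_0 = D_1/(1+r)^1 + D_2/(1+r)^2 + D_3/(1+r)^3 + D_4/(1+r)^4 + D_5/(1+r)^5 + TV/(1+r)^5
    = 1.40183 + 1.32779 + 1.25766 + 1.19124 + 1.12832 + 10.73991 = 17.04675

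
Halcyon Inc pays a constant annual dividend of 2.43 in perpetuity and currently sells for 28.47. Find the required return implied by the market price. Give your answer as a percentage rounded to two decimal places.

8.54%

P = C/r ⇒ r = C/P = 2.43/28.47 = 0.085353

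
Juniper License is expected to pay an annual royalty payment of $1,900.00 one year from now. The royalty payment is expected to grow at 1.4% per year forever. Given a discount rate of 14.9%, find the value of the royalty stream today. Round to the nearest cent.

$14074.07

Growing perpetuity: P = D₁ / (r − g) = $1,900.0000 / (0.149 − 0.014) = $14,074.07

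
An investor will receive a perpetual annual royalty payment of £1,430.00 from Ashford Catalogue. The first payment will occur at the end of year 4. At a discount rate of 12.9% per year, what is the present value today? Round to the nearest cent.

£7703.08

Value at end of year 3: C / r = £1,430.00 / 0.129 = £11,085.2713
Discount to today: PV = £11,085.2713 / (1 + 0.129)^3 = £11,085.2713 / 1.439070 = £7,703.08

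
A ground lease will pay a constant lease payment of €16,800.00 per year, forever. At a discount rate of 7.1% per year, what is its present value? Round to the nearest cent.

€236619.72

Level perpetuity: PV = C / r = €16,800.00 / 0.071 = €236,619.72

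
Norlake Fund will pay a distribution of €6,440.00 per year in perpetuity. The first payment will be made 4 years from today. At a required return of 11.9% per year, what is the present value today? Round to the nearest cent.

€38623.23

Value at end of year 3: C / r = €6,440.00 / 0.119 = €54,117.6471
Discount to today: PV = €54,117.6471 / (1 + 0.119)^3 = €54,117.6471 / 1.401168 = €38,623.23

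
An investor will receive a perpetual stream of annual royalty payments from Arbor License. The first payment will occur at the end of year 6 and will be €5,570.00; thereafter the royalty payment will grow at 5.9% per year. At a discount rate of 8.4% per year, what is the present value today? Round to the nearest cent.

€148856.83

Value at end of year 5: C₁ / (r − g) = €5,570.00 / (0.084 − 0.059) = €222,800.0000
Discount to today: PV = €222,800.0000 / (1 + 0.084)^5 = €222,800.0000 / 1.496740 = €148,856.83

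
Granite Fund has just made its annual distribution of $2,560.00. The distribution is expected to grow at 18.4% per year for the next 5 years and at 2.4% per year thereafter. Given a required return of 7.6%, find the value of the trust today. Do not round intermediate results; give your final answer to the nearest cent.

$98537.31

D_1 = 3031.04000
D_2 = 3588.75136
D_3 = 4249.08161
D_4 = 5030.91263
D_5 = 5956.60055
Terminal value at year 5: TV = D_5×(1+g_2)/(r−g_2) = 6099.55896/0.052 = 117299.21083
P_0 = D_1/(1+r)^1 + D_2/(1+r)^2 + D_3/(1+r)^3 + D_4/(1+r)^4 + D_5/(1+r)^5 + TV/(1+r)^5
    = 2816.95167 + 3099.69403 + 3410.81574 + 3753.16528 + 4129.87703 + 81326.80924 = 98537.31299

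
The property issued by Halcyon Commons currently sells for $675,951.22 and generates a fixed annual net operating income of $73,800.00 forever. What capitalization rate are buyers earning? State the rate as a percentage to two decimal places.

P = C/r ⇒ r = C/P = $73,800.00/$675,951.22 = 0.109179

10.92%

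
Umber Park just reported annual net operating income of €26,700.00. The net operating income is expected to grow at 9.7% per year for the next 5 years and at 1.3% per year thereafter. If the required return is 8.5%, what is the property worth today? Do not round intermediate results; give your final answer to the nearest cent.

D_1 = 29289.90000
D_2 = 32131.02030
D_3 = 35247.72927
D_4 = 38666.75901
D_5 = 42417.43463
Terminal value at year 5: TV = D_5×(1+g_2)/(r−g_2) = 42968.86128/0.072 = 596789.74003
P_0 = D_1/(1+r)^1 + D_2/(1+r)^2 + D_3/(1+r)^3 + D_4/(1+r)^4 + D_5/(1+r)^5 + TV/(1+r)^5
    = 26995.29954 + 27293.86506 + 27595.73270 + 27900.93896 + 28209.52077 + 396892.28527 = 534887.64230

€534887.64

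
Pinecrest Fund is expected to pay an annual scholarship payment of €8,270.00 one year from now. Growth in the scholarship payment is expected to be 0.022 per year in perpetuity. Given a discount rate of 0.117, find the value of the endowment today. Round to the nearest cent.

Growing perpetuity: P = D₁ / (r − g) = €8,270.0000 / (0.117 − 0.022) = €87,052.63

€87052.63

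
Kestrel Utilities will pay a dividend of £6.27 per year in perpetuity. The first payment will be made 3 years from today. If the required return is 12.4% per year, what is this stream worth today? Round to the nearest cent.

Value at end of year 2: C / r = £6.27 / 0.124 = £50.5645
Discount to today: PV = £50.5645 / (1 + 0.124)^2 = £50.5645 / 1.263376 = £40.02

£40.02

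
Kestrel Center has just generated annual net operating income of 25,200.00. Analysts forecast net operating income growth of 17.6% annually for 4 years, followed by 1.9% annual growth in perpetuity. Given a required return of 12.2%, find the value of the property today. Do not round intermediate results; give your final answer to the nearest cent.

D_1 = 29635.20000
D_2 = 34850.99520
D_3 = 40984.77036
D_4 = 48198.08994
Terminal value at year 4: TV = D_4×(1+g_2)/(r−g_2) = 49113.85365/0.103 = 476833.53055
P_0 = D_1/(1+r)^1 + D_2/(1+r)^2 + D_3/(1+r)^3 + D_4/(1+r)^4 + TV/(1+r)^4
    = 26412.83422 + 27684.04015 + 29016.42711 + 30412.93964 + 300881.41259 = 414407.65372

414407.65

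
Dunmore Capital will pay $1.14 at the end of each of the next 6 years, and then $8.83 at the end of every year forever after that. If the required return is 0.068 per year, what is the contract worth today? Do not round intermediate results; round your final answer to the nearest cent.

PV of 6-year annuity: $1.14 × [1 − (1+0.068)^−6] / 0.068 = 5.46757
Perpetuity value at year 6: $8.83 / 0.068 = 129.85294
PV of perpetuity: 129.85294 / (1+0.068)^6 = 87.50327
Total PV = 5.46757 + 87.50327 = 92.97084

$92.97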